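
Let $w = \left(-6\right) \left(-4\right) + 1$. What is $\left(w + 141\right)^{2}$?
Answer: $27556$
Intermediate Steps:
$w = 25$ ($w = 24 + 1 = 25$)
$\left(w + 141\right)^{2} = \left(25 + 141\right)^{2} = 166^{2} = 27556$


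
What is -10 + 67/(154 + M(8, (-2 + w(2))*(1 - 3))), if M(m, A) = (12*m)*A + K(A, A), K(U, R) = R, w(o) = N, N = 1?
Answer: -3413/348 ≈ -9.8075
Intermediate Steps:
w(o) = 1
M(m, A) = A + 12*A*m (M(m, A) = (12*m)*A + A = 12*A*m + A = A + 12*A*m)
-10 + 67/(154 + M(8, (-2 + w(2))*(1 - 3))) = -10 + 67/(154 + ((-2 + 1)*(1 - 3))*(1 + 12*8)) = -10 + 67/(154 + (-1*(-2))*(1 + 96)) = -10 + 67/(154 + 2*97) = -10 + 67/(154 + 194) = -10 + 67/348 = -3413/348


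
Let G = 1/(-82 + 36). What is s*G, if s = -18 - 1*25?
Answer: 43/46 ≈ 0.93478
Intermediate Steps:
s = -43 (s = -18 - 25 = -43)
G = -1/46 (G = 1/(-46) = -1/46 ≈ -0.021739)
s*G = -43*(-1/46) = 43/46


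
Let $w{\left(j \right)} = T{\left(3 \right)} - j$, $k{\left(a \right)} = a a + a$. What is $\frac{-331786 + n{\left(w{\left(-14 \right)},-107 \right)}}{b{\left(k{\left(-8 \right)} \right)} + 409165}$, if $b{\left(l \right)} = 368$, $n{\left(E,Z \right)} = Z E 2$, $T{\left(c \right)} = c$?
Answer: $- \frac{111808}{136511} \approx -0.81904$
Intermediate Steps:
$k{\left(a \right)} = a + a^{2}$ ($k{\left(a \right)} = a^{2} + a = a + a^{2}$)
$w{\left(j \right)} = 3 - j$
$n{\left(E,Z \right)} = 2 E Z$ ($n{\left(E,Z \right)} = E Z 2 = 2 E Z$)
$\frac{-331786 + n{\left(w{\left(-14 \right)},-107 \right)}}{b{\left(k{\left(-8 \right)} \right)} + 409165} = \frac{-331786 + 2 \left(3 - -14\right) \left(-107\right)}{368 + 409165} = \frac{-331786 + 2 \left(3 + 14\right) \left(-107\right)}{409533} = \left(-331786 + 2 \cdot 17 \left(-107\right)\right) \frac{1}{409533} = \left(-331786 - 3638\right) \frac{1}{409533} = \left(-335424\right) \frac{1}{409533} = - \frac{111808}{136511}$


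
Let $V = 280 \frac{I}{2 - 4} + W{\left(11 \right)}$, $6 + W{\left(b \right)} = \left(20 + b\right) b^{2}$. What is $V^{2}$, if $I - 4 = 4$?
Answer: $6890625$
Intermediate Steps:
$I = 8$ ($I = 4 + 4 = 8$)
$W{\left(b \right)} = -6 + b^{2} \left(20 + b\right)$ ($W{\left(b \right)} = -6 + \left(20 + b\right) b^{2} = -6 + b^{2} \left(20 + b\right)$)
$V = 2625$ ($V = 280 \frac{1}{2 - 4} \cdot 8 + \left(-6 + 11^{3} + 20 \cdot 11^{2}\right) = 280 \frac{1}{2 - 4} \cdot 8 + \left(-6 + 1331 + 20 \cdot 121\right) = 280 \frac{1}{-2} \cdot 8 + \left(-6 + 1331 + 2420\right) = 280 \left(\left(- \frac{1}{2}\right) 8\right) + 3745 = 280 \left(-4\right) + 3745 = -1120 + 3745 = 2625$)
$V^{2} = 2625^{2} = 6890625$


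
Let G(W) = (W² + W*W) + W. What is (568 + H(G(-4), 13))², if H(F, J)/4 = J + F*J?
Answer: 4309776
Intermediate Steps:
G(W) = W + 2*W² (G(W) = (W² + W²) + W = 2*W² + W = W + 2*W²)
H(F, J) = 4*J + 4*F*J (H(F, J) = 4*(J + F*J) = 4*J + 4*F*J)
(568 + H(G(-4), 13))² = (568 + 4*13*(1 - 4*(1 + 2*(-4))))² = (568 + 4*13*(1 - 4*(1 - 8)))² = (568 + 4*13*(1 - 4*(-7)))² = (568 + 4*13*(1 + 28))² = (568 + 4*13*29)² = (568 + 1508)² = 2076² = 4309776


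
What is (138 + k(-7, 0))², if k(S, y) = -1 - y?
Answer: 18769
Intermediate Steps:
(138 + k(-7, 0))² = (138 + (-1 - 1*0))² = (138 + (-1 + 0))² = (138 - 1)² = 137² = 18769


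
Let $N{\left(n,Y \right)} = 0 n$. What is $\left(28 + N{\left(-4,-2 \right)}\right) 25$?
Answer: $700$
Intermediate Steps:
$N{\left(n,Y \right)} = 0$
$\left(28 + N{\left(-4,-2 \right)}\right) 25 = \left(28 + 0\right) 25 = 28 \cdot 25 = 700$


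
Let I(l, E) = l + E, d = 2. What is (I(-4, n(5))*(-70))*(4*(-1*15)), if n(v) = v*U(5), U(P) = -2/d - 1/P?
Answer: -42000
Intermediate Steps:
U(P) = -1 - 1/P (U(P) = -2/2 - 1/P = -2*½ - 1/P = -1 - 1/P)
n(v) = -6*v/5 (n(v) = v*((-1 - 1*5)/5) = v*((-1 - 5)/5) = v*((⅕)*(-6)) = v*(-6/5) = -6*v/5)
I(l, E) = E + l
(I(-4, n(5))*(-70))*(4*(-1*15)) = ((-6/5*5 - 4)*(-70))*(4*(-1*15)) = ((-6 - 4)*(-70))*(4*(-15)) = -10*(-70)*(-60) = 700*(-60) = -42000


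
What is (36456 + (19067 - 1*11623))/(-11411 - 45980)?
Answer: -43900/57391 ≈ -0.76493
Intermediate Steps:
(36456 + (19067 - 1*11623))/(-11411 - 45980) = (36456 + (19067 - 11623))/(-57391) = (36456 + 7444)*(-1/57391) = 43900*(-1/57391) = -43900/57391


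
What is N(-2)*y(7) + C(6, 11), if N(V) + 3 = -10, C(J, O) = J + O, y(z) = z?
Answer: -74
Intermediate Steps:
N(V) = -13 (N(V) = -3 - 10 = -13)
N(-2)*y(7) + C(6, 11) = -13*7 + (6 + 11) = -91 + 17 = -74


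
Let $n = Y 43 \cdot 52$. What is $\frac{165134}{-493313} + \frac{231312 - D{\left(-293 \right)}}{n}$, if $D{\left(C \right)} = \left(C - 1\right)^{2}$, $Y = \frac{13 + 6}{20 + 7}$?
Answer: $\frac{480663307555}{5239477373} \approx 91.739$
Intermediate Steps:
$Y = \frac{19}{27} \approx 0.7037$
$D{\left(C \right)} = \left(-1 + C\right)^{2}$
$n = \frac{42484}{27}$ ($n = \frac{19}{27} \cdot 43 \cdot 52 = \frac{817}{27} \cdot 52 = \frac{42484}{27} \approx 1573.5$)
$\frac{165134}{-493313} + \frac{231312 - D{\left(-293 \right)}}{n} = \frac{165134}{-493313} + \frac{231312 - \left(-1 - 293\right)^{2}}{\frac{42484}{27}} = 165134 \left(- \frac{1}{493313}\right) + \left(231312 - \left(-294\right)^{2}\right) \frac{27}{42484} = - \frac{165134}{493313} + \left(231312 - 86436\right) \frac{27}{42484} = - \frac{165134}{493313} + 144876 \cdot \frac{27}{42484} = - \frac{165134}{493313} + \frac{977913}{10621} = \frac{480663307555}{5239477373}$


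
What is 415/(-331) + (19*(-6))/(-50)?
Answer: 8492/8275 ≈ 1.0262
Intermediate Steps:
415/(-331) + (19*(-6))/(-50) = 415*(-1/331) - 114*(-1/50) = -415/331 + 57/25 = 8492/8275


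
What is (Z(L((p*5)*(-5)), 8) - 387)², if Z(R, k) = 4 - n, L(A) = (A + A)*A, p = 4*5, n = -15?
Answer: 135424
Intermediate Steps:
p = 20
L(A) = 2*A² (L(A) = (2*A)*A = 2*A²)
Z(R, k) = 19 (Z(R, k) = 4 - 1*(-15) = 4 + 15 = 19)
(Z(L((p*5)*(-5)), 8) - 387)² = (19 - 387)² = (-368)² = 135424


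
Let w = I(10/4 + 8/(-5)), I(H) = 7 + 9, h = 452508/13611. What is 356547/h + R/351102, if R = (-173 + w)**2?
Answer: 283982590513471/26479410636 ≈ 10725.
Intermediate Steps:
h = 150836/4537 (h = 452508*(1/13611) = 150836/4537 ≈ 33.246)
I(H) = 16
w = 16
R = 24649 (R = (-173 + 16)**2 = (-157)**2 = 24649)
356547/h + R/351102 = 356547/(150836/4537) + 24649/351102 = 356547*(4537/150836) + 24649*(1/351102) = 1617653739/150836 + 24649/351102 = 283982590513471/26479410636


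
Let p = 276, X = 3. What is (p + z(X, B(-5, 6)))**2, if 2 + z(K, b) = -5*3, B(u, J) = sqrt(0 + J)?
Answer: 67081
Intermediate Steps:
B(u, J) = sqrt(J)
z(K, b) = -17 (z(K, b) = -2 - 5*3 = -2 - 15 = -17)
(p + z(X, B(-5, 6)))**2 = (276 - 17)**2 = 259**2 = 67081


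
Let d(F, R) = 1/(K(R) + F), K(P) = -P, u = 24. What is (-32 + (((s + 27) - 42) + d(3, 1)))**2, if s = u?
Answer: 2025/4 ≈ 506.25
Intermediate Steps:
s = 24
d(F, R) = 1/(F - R) (d(F, R) = 1/(-R + F) = 1/(F - R))
(-32 + (((s + 27) - 42) + d(3, 1)))**2 = (-32 + (((24 + 27) - 42) + 1/(3 - 1*1)))**2 = (-32 + ((51 - 42) + 1/(3 - 1)))**2 = (-32 + (9 + 1/2))**2 = (-32 + 19/2)**2 = (-45/2)**2 = 2025/4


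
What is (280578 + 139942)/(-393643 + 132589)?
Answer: -210260/130527 ≈ -1.6109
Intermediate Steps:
(280578 + 139942)/(-393643 + 132589) = 420520/(-261054) = 420520*(-1/261054) = -210260/130527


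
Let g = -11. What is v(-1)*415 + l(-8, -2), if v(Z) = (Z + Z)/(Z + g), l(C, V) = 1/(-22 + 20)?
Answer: 206/3 ≈ 68.667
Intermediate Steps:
l(C, V) = -1/2 (l(C, V) = 1/(-2) = -1/2)
v(Z) = 2*Z/(-11 + Z) (v(Z) = (Z + Z)/(Z - 11) = (2*Z)/(-11 + Z) = 2*Z/(-11 + Z))
v(-1)*415 + l(-8, -2) = (2*(-1)/(-11 - 1))*415 - 1/2 = (2*(-1)/(-12))*415 - 1/2 = (2*(-1)*(-1/12))*415 - 1/2 = (1/6)*415 - 1/2 = 415/6 - 1/2 = 206/3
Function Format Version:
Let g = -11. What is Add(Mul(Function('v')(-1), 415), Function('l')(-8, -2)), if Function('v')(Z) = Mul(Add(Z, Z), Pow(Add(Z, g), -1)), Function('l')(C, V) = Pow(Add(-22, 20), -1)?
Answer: Rational(206, 3) ≈ 68.667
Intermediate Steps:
Function('l')(C, V) = Rational(-1, 2) (Function('l')(C, V) = Pow(-2, -1) = Rational(-1, 2))
Function('v')(Z) = Mul(2, Z, Pow(Add(-11, Z), -1)) (Function('v')(Z) = Mul(Add(Z, Z), Pow(Add(Z, -11), -1)) = Mul(Mul(2, Z), Pow(Add(-11, Z), -1)) = Mul(2, Z, Pow(Add(-11, Z), -1)))
Add(Mul(Function('v')(-1), 415), Function('l')(-8, -2)) = Add(Mul(Mul(2, -1, Pow(Add(-11, -1), -1)), 415), Rational(-1, 2)) = Add(Mul(Mul(2, -1, Pow(-12, -1)), 415), Rational(-1, 2)) = Add(Mul(Mul(2, -1, Rational(-1, 12)), 415), Rational(-1, 2)) = Add(Mul(Rational(1, 6), 415), Rational(-1, 2)) = Add(Rational(415, 6), Rational(-1, 2)) = Rational(206, 3)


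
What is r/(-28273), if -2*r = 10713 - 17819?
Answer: -3553/28273 ≈ -0.12567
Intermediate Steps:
r = 3553 (r = -(10713 - 17819)/2 = -½*(-7106) = 3553)
r/(-28273) = 3553/(-28273) = 3553*(-1/28273) = -3553/28273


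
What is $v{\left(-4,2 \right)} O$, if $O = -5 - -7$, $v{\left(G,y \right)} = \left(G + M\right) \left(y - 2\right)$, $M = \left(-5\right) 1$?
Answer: $0$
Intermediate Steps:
$M = -5$
$v{\left(G,y \right)} = \left(-5 + G\right) \left(-2 + y\right)$ ($v{\left(G,y \right)} = \left(G - 5\right) \left(y - 2\right) = \left(-5 + G\right) \left(-2 + y\right)$)
$O = 2$ ($O = -5 + 7 = 2$)
$v{\left(-4,2 \right)} O = \left(10 - 10 - -8 - 8\right) 2 = \left(10 - 10 + 8 - 8\right) 2 = 0 \cdot 2 = 0$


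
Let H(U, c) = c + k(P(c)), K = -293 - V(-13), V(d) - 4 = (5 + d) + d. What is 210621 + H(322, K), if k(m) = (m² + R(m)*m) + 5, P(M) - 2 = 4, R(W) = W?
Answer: 210422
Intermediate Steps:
V(d) = 9 + 2*d (V(d) = 4 + ((5 + d) + d) = 4 + (5 + 2*d) = 9 + 2*d)
P(M) = 6 (P(M) = 2 + 4 = 6)
k(m) = 5 + 2*m² (k(m) = (m² + m*m) + 5 = (m² + m²) + 5 = 2*m² + 5 = 5 + 2*m²)
K = -276 (K = -293 - (9 + 2*(-13)) = -293 - (9 - 26) = -293 - 1*(-17) = -293 + 17 = -276)
H(U, c) = 77 + c (H(U, c) = c + (5 + 2*6²) = c + (5 + 2*36) = c + (5 + 72) = c + 77 = 77 + c)
210621 + H(322, K) = 210621 + (77 - 276) = 210621 - 199 = 210422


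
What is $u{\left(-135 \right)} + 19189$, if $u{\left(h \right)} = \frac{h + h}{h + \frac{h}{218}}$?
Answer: $\frac{4202827}{219} \approx 19191.0$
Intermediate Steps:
$u{\left(h \right)} = \frac{436}{219}$ ($u{\left(h \right)} = \frac{2 h}{h + h \frac{1}{218}} = \frac{2 h}{h + \frac{h}{218}} = \frac{2 h}{\frac{219}{218} h} = 2 h \frac{218}{219 h} = \frac{436}{219}$)
$u{\left(-135 \right)} + 19189 = \frac{436}{219} + 19189 = \frac{4202827}{219}$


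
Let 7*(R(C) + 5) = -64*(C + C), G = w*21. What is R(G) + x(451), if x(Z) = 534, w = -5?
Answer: 2449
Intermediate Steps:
G = -105 (G = -5*21 = -105)
R(C) = -5 - 128*C/7 (R(C) = -5 + (-64*(C + C))/7 = -5 + (-128*C)/7 = -5 - 128*C/7)
R(G) + x(451) = (-5 - 128/7*(-105)) + 534 = (-5 + 1920) + 534 = 1915 + 534 = 2449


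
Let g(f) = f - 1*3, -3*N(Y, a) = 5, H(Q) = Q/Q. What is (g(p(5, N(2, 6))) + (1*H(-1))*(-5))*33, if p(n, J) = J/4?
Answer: -1111/4 ≈ -277.75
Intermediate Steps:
H(Q) = 1
N(Y, a) = -5/3 (N(Y, a) = -⅓*5 = -5/3)
p(n, J) = J/4 (p(n, J) = J*(¼) = J/4)
g(f) = -3 + f (g(f) = f - 3 = -3 + f)
(g(p(5, N(2, 6))) + (1*H(-1))*(-5))*33 = ((-3 + (¼)*(-5/3)) + (1*1)*(-5))*33 = ((-3 - 5/12) + 1*(-5))*33 = (-41/12 - 5)*33 = -101/12*33 = -1111/4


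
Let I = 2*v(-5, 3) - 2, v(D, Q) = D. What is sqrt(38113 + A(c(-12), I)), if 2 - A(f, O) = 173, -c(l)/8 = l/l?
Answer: sqrt(37942) ≈ 194.79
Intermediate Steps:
c(l) = -8 (c(l) = -8*l/l = -8*1 = -8)
I = -12 (I = 2*(-5) - 2 = -10 - 2 = -12)
A(f, O) = -171 (A(f, O) = 2 - 1*173 = 2 - 173 = -171)
sqrt(38113 + A(c(-12), I)) = sqrt(38113 - 171) = sqrt(37942)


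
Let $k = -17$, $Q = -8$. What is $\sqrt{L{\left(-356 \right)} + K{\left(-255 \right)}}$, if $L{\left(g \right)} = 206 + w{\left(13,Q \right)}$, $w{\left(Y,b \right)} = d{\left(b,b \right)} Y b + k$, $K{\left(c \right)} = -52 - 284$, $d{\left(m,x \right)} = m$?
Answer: $\sqrt{685} \approx 26.173$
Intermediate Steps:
$K{\left(c \right)} = -336$
$w{\left(Y,b \right)} = -17 + Y b^{2}$ ($w{\left(Y,b \right)} = b Y b - 17 = Y b b - 17 = Y b^{2} - 17 = -17 + Y b^{2}$)
$L{\left(g \right)} = 1021$ ($L{\left(g \right)} = 206 - \left(17 - 13 \left(-8\right)^{2}\right) = 206 + \left(-17 + 13 \cdot 64\right) = 206 + \left(-17 + 832\right) = 206 + 815 = 1021$)
$\sqrt{L{\left(-356 \right)} + K{\left(-255 \right)}} = \sqrt{1021 - 336} = \sqrt{685}$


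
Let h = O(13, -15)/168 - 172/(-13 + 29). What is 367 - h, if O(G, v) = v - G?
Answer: 4535/12 ≈ 377.92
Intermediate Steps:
h = -131/12 (h = (-15 - 1*13)/168 - 172/(-13 + 29) = (-15 - 13)*(1/168) - 172/16 = -28*1/168 - 172*1/16 = -⅙ - 43/4 = -131/12 ≈ -10.917)
367 - h = 367 - 1*(-131/12) = 367 + 131/12 = 4535/12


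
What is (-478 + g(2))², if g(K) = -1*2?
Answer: 230400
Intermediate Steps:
g(K) = -2
(-478 + g(2))² = (-478 - 2)² = (-480)² = 230400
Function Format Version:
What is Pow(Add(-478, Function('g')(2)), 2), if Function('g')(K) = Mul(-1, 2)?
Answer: 230400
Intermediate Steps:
Function('g')(K) = -2
Pow(Add(-478, Function('g')(2)), 2) = Pow(Add(-478, -2), 2) = Pow(-480, 2) = 230400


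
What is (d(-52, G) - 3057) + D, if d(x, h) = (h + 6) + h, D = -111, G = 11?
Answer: -3140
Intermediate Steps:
d(x, h) = 6 + 2*h (d(x, h) = (6 + h) + h = 6 + 2*h)
(d(-52, G) - 3057) + D = ((6 + 2*11) - 3057) - 111 = ((6 + 22) - 3057) - 111 = (28 - 3057) - 111 = -3029 - 111 = -3140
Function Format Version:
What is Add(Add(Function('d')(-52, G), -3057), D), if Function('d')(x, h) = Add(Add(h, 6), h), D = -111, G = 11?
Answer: -3140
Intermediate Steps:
Function('d')(x, h) = Add(6, Mul(2, h)) (Function('d')(x, h) = Add(Add(6, h), h) = Add(6, Mul(2, h)))
Add(Add(Function('d')(-52, G), -3057), D) = Add(Add(Add(6, Mul(2, 11)), -3057), -111) = Add(Add(Add(6, 22), -3057), -111) = Add(Add(28, -3057), -111) = Add(-3029, -111) = -3140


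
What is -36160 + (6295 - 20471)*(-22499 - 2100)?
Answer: 348679264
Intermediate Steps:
-36160 + (6295 - 20471)*(-22499 - 2100) = -36160 - 14176*(-24599) = -36160 + 348715424 = 348679264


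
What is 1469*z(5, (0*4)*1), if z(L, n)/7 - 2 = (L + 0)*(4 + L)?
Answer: 483301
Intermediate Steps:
z(L, n) = 14 + 7*L*(4 + L) (z(L, n) = 14 + 7*((L + 0)*(4 + L)) = 14 + 7*(L*(4 + L)) = 14 + 7*L*(4 + L))
1469*z(5, (0*4)*1) = 1469*(14 + 7*5² + 28*5) = 1469*(14 + 7*25 + 140) = 1469*(14 + 175 + 140) = 1469*329 = 483301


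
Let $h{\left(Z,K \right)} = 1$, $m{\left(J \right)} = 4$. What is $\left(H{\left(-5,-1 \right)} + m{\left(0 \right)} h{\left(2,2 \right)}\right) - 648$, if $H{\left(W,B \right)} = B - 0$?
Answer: $-645$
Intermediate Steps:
$H{\left(W,B \right)} = B$ ($H{\left(W,B \right)} = B + 0 = B$)
$\left(H{\left(-5,-1 \right)} + m{\left(0 \right)} h{\left(2,2 \right)}\right) - 648 = \left(-1 + 4 \cdot 1\right) - 648 = \left(-1 + 4\right) - 648 = 3 - 648 = -645$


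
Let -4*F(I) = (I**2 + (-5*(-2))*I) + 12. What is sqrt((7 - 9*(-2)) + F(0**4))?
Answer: sqrt(22) ≈ 4.6904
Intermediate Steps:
F(I) = -3 - 5*I/2 - I**2/4 (F(I) = -((I**2 + (-5*(-2))*I) + 12)/4 = -((I**2 + 10*I) + 12)/4 = -(12 + I**2 + 10*I)/4 = -3 - 5*I/2 - I**2/4)
sqrt((7 - 9*(-2)) + F(0**4)) = sqrt((7 - 9*(-2)) + (-3 - 5/2*0**4 - (0**4)**2/4)) = sqrt((7 + 18) + (-3 - 5/2*0 - 1/4*0**2)) = sqrt(25 + (-3 + 0 - 1/4*0)) = sqrt(25 + (-3 + 0 + 0)) = sqrt(25 - 3) = sqrt(22)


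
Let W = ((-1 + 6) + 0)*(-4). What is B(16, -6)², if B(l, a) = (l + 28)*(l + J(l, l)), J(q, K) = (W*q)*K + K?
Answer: 50118672384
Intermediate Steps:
W = -20 (W = (5 + 0)*(-4) = 5*(-4) = -20)
J(q, K) = K - 20*K*q (J(q, K) = (-20*q)*K + K = -20*K*q + K = K - 20*K*q)
B(l, a) = (28 + l)*(l + l*(1 - 20*l)) (B(l, a) = (l + 28)*(l + l*(1 - 20*l)) = (28 + l)*(l + l*(1 - 20*l)))
B(16, -6)² = (16*(56 - 559*16 + 16*(1 - 20*16)))² = (16*(56 - 8944 + 16*(1 - 320)))² = (16*(56 - 8944 + 16*(-319)))² = (16*(56 - 8944 - 5104))² = (16*(-13992))² = (-223872)² = 50118672384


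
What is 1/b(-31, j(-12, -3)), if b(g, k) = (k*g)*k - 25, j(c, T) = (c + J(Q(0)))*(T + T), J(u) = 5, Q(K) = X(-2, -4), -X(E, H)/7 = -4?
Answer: -1/54709 ≈ -1.8279e-5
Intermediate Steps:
X(E, H) = 28 (X(E, H) = -7*(-4) = 28)
Q(K) = 28
j(c, T) = 2*T*(5 + c) (j(c, T) = (c + 5)*(T + T) = (5 + c)*(2*T) = 2*T*(5 + c))
b(g, k) = -25 + g*k² (b(g, k) = (g*k)*k - 25 = g*k² - 25 = -25 + g*k²)
1/b(-31, j(-12, -3)) = 1/(-25 - 31*36*(5 - 12)²) = 1/(-25 - 31*(2*(-3)*(-7))²) = 1/(-25 - 31*42²) = 1/(-25 - 31*1764) = 1/(-25 - 54684) = 1/(-54709) = -1/54709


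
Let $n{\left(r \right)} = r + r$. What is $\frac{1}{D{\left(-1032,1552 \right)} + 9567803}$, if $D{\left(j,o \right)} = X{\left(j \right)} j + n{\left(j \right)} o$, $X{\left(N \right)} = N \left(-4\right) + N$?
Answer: $\frac{1}{3169403} \approx 3.1552 \cdot 10^{-7}$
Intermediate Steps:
$n{\left(r \right)} = 2 r$
$X{\left(N \right)} = - 3 N$ ($X{\left(N \right)} = - 4 N + N = - 3 N$)
$D{\left(j,o \right)} = - 3 j^{2} + 2 j o$ ($D{\left(j,o \right)} = - 3 j j + 2 j o = - 3 j^{2} + 2 j o$)
$\frac{1}{D{\left(-1032,1552 \right)} + 9567803} = \frac{1}{- 1032 \left(\left(-3\right) \left(-1032\right) + 2 \cdot 1552\right) + 9567803} = \frac{1}{- 1032 \left(3096 + 3104\right) + 9567803} = \frac{1}{\left(-1032\right) 6200 + 9567803} = \frac{1}{-6398400 + 9567803} = \frac{1}{3169403}$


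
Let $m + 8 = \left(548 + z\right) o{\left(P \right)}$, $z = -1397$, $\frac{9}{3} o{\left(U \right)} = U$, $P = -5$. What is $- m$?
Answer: $-1407$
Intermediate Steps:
$o{\left(U \right)} = \frac{U}{3}$
$m = 1407$ ($m = -8 + \left(548 - 1397\right) \frac{1}{3} \left(-5\right) = -8 - -1415 = -8 + 1415 = 1407$)
$- m = \left(-1\right) 1407 = -1407$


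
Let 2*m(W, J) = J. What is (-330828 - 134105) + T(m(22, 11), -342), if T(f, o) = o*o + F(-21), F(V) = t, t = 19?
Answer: -347950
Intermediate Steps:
F(V) = 19
m(W, J) = J/2
T(f, o) = 19 + o² (T(f, o) = o*o + 19 = o² + 19 = 19 + o²)
(-330828 - 134105) + T(m(22, 11), -342) = (-330828 - 134105) + (19 + (-342)²) = -464933 + (19 + 116964) = -464933 + 116983 = -347950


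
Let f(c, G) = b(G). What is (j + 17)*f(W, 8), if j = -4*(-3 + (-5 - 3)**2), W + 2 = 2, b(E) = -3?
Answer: 681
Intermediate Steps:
W = 0 (W = -2 + 2 = 0)
f(c, G) = -3
j = -244 (j = -4*(-3 + (-8)**2) = -4*(-3 + 64) = -4*61 = -244)
(j + 17)*f(W, 8) = (-244 + 17)*(-3) = -227*(-3) = 681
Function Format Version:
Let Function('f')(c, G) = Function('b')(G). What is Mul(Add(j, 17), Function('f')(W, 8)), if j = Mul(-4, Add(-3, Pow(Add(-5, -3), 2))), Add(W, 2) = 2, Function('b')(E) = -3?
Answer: 681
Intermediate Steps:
W = 0 (W = Add(-2, 2) = 0)
Function('f')(c, G) = -3
j = -244 (j = Mul(-4, Add(-3, Pow(-8, 2))) = Mul(-4, Add(-3, 64)) = Mul(-4, 61) = -244)
Mul(Add(j, 17), Function('f')(W, 8)) = Mul(Add(-244, 17), -3) = Mul(-227, -3) = 681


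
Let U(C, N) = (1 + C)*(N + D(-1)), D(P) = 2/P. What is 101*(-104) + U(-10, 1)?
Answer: -10495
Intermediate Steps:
U(C, N) = (1 + C)*(-2 + N) (U(C, N) = (1 + C)*(N + 2/(-1)) = (1 + C)*(N + 2*(-1)) = (1 + C)*(N - 2) = (1 + C)*(-2 + N))
101*(-104) + U(-10, 1) = 101*(-104) + (-2 + 1 - 2*(-10) - 10*1) = -10504 + (-2 + 1 + 20 - 10) = -10504 + 9 = -10495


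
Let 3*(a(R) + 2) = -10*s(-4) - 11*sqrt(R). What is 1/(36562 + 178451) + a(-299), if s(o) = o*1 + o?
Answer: 1767885/71671 - 11*I*sqrt(299)/3 ≈ 24.667 - 63.403*I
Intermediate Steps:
s(o) = 2*o (s(o) = o + o = 2*o)
a(R) = 74/3 - 11*sqrt(R)/3 (a(R) = -2 + (-20*(-4) - 11*sqrt(R))/3 = -2 + (-10*(-8) - 11*sqrt(R))/3 = -2 + (80 - 11*sqrt(R))/3 = -2 + (80/3 - 11*sqrt(R)/3) = 74/3 - 11*sqrt(R)/3)
1/(36562 + 178451) + a(-299) = 1/(36562 + 178451) + (74/3 - 11*I*sqrt(299)/3) = 1/215013 + (74/3 - 11*I*sqrt(299)/3) = 1767885/71671 - 11*I*sqrt(299)/3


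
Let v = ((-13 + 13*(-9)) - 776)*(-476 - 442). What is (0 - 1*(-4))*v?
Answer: 3326832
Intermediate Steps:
v = 831708 (v = ((-13 - 117) - 776)*(-918) = (-130 - 776)*(-918) = -906*(-918) = 831708)
(0 - 1*(-4))*v = (0 - 1*(-4))*831708 = (0 + 4)*831708 = 4*831708 = 3326832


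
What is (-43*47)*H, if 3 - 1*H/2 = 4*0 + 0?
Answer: -12126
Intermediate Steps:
H = 6 (H = 6 - 2*(4*0 + 0) = 6 - 2*(0 + 0) = 6 - 2*0 = 6 + 0 = 6)
(-43*47)*H = -43*47*6 = -2021*6 = -12126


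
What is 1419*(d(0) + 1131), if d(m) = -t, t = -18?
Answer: 1630431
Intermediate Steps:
d(m) = 18 (d(m) = -1*(-18) = 18)
1419*(d(0) + 1131) = 1419*(18 + 1131) = 1419*1149 = 1630431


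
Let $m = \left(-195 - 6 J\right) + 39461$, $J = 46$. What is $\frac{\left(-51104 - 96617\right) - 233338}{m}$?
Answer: $- \frac{54437}{5570} \approx -9.7733$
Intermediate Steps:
$m = 38990$ ($m = \left(-195 - 276\right) + 39461 = -471 + 39461 = 38990$)
$\frac{\left(-51104 - 96617\right) - 233338}{m} = \frac{\left(-51104 - 96617\right) - 233338}{38990} = \left(-147721 - 233338\right) \frac{1}{38990} = \left(-381059\right) \frac{1}{38990} = - \frac{54437}{5570}$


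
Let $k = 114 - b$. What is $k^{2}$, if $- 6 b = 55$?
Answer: $\frac{546121}{36} \approx 15170.0$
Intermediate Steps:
$b = - \frac{55}{6}$ ($b = \left(- \frac{1}{6}\right) 55 = - \frac{55}{6} \approx -9.1667$)
$k = \frac{739}{6}$ ($k = 114 - - \frac{55}{6} = 114 + \frac{55}{6} = \frac{739}{6} \approx 123.17$)
$k^{2} = \left(\frac{739}{6}\right)^{2} = \frac{546121}{36}$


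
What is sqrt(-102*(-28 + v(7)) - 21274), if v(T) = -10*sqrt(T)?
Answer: sqrt(-18418 + 1020*sqrt(7)) ≈ 125.38*I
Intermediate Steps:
sqrt(-102*(-28 + v(7)) - 21274) = sqrt(-102*(-28 - 10*sqrt(7)) - 21274) = sqrt((2856 + 1020*sqrt(7)) - 21274) = sqrt(-18418 + 1020*sqrt(7))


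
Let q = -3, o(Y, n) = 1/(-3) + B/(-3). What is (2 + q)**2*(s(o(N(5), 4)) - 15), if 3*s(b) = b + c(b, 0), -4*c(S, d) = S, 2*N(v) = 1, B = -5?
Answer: -44/3 ≈ -14.667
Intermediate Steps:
N(v) = 1/2 (N(v) = (1/2)*1 = 1/2)
c(S, d) = -S/4
o(Y, n) = 4/3 (o(Y, n) = 1/(-3) - 5/(-3) = 1*(-1/3) - 5*(-1/3) = -1/3 + 5/3 = 4/3)
s(b) = b/4 (s(b) = (b - b/4)/3 = (3*b/4)/3 = b/4)
(2 + q)**2*(s(o(N(5), 4)) - 15) = (2 - 3)**2*((1/4)*(4/3) - 15) = (-1)**2*(1/3 - 15) = 1*(-44/3) = -44/3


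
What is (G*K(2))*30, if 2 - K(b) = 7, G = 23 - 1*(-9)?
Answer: -4800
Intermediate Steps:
G = 32 (G = 23 + 9 = 32)
K(b) = -5 (K(b) = 2 - 1*7 = 2 - 7 = -5)
(G*K(2))*30 = (32*(-5))*30 = -160*30 = -4800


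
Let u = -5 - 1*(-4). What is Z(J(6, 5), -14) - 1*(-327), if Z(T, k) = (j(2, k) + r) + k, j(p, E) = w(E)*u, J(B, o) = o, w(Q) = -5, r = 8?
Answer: 326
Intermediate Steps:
u = -1 (u = -5 + 4 = -1)
j(p, E) = 5 (j(p, E) = -5*(-1) = 5)
Z(T, k) = 13 + k (Z(T, k) = (5 + 8) + k = 13 + k)
Z(J(6, 5), -14) - 1*(-327) = (13 - 14) - 1*(-327) = -1 + 327 = 326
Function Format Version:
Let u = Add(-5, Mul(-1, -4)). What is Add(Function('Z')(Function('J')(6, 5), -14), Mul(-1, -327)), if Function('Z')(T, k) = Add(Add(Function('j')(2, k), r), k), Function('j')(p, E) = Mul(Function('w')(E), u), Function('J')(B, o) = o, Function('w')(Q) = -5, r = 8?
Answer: 326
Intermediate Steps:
u = -1 (u = Add(-5, 4) = -1)
Function('j')(p, E) = 5 (Function('j')(p, E) = Mul(-5, -1) = 5)
Function('Z')(T, k) = Add(13, k) (Function('Z')(T, k) = Add(Add(5, 8), k) = Add(13, k))
Add(Function('Z')(Function('J')(6, 5), -14), Mul(-1, -327)) = Add(Add(13, -14), Mul(-1, -327)) = Add(-1, 327) = 326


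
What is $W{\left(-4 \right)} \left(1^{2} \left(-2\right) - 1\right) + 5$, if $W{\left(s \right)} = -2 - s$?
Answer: $-1$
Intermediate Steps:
$W{\left(-4 \right)} \left(1^{2} \left(-2\right) - 1\right) + 5 = \left(-2 - -4\right) \left(1^{2} \left(-2\right) - 1\right) + 5 = \left(-2 + 4\right) \left(1 \left(-2\right) - 1\right) + 5 = 2 \left(-2 - 1\right) + 5 = 2 \left(-3\right) + 5 = -6 + 5 = -1$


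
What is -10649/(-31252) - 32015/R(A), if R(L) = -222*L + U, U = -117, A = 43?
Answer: 1103434067/301988076 ≈ 3.6539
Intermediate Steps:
R(L) = -117 - 222*L (R(L) = -222*L - 117 = -117 - 222*L)
-10649/(-31252) - 32015/R(A) = -10649/(-31252) - 32015/(-117 - 222*43) = -10649*(-1/31252) - 32015/(-117 - 9546) = 10649/31252 - 32015/(-9663) = 10649/31252 - 32015*(-1/9663) = 10649/31252 + 32015/9663 = 1103434067/301988076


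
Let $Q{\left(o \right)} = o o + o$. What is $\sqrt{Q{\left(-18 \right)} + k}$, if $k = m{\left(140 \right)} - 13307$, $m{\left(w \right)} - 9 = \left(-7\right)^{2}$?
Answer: $43 i \sqrt{7} \approx 113.77 i$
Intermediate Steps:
$m{\left(w \right)} = 58$ ($m{\left(w \right)} = 9 + \left(-7\right)^{2} = 9 + 49 = 58$)
$Q{\left(o \right)} = o + o^{2}$ ($Q{\left(o \right)} = o^{2} + o = o + o^{2}$)
$k = -13249$ ($k = 58 - 13307 = -13249$)
$\sqrt{Q{\left(-18 \right)} + k} = \sqrt{- 18 \left(1 - 18\right) - 13249} = \sqrt{\left(-18\right) \left(-17\right) - 13249} = \sqrt{306 - 13249} = \sqrt{-12943} = 43 i \sqrt{7}$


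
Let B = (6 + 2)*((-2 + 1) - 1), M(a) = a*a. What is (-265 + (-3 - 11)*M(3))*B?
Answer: 6256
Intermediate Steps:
M(a) = a²
B = -16 (B = 8*(-1 - 1) = 8*(-2) = -16)
(-265 + (-3 - 11)*M(3))*B = (-265 + (-3 - 11)*3²)*(-16) = (-265 - 14*9)*(-16) = (-265 - 126)*(-16) = -391*(-16) = 6256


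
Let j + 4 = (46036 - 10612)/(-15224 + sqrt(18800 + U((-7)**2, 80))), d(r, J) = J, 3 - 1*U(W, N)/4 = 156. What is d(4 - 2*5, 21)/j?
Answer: -1924522593/579828212 + 23247*sqrt(4547)/144957053 ≈ -3.3083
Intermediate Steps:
U(W, N) = -612 (U(W, N) = 12 - 4*156 = 12 - 624 = -612)
j = -4 + 35424/(-15224 + 2*sqrt(4547)) (j = -4 + (46036 - 10612)/(-15224 + sqrt(18800 - 612)) = -4 + 35424/(-15224 + sqrt(18188)) = -4 + 35424/(-15224 + 2*sqrt(4547)) ≈ -6.3476)
d(4 - 2*5, 21)/j = 21/(-366575732/57937997 - 17712*sqrt(4547)/57937997)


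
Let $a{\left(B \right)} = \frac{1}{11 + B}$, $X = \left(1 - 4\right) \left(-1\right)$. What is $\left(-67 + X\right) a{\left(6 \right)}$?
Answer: $- \frac{64}{17} \approx -3.7647$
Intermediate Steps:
$X = 3$ ($X = \left(-3\right) \left(-1\right) = 3$)
$\left(-67 + X\right) a{\left(6 \right)} = \frac{-67 + 3}{11 + 6} = - \frac{64}{17}$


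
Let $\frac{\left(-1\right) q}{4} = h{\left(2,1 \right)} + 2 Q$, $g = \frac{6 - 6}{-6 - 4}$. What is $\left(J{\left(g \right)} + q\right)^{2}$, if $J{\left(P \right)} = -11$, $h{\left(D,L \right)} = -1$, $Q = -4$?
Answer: $625$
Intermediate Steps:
$g = 0$ ($g = \frac{0}{-10} = 0 \left(- \frac{1}{10}\right) = 0$)
$q = 36$ ($q = - 4 \left(-1 + 2 \left(-4\right)\right) = - 4 \left(-1 - 8\right) = \left(-4\right) \left(-9\right) = 36$)
$\left(J{\left(g \right)} + q\right)^{2} = \left(-11 + 36\right)^{2} = 25^{2} = 625$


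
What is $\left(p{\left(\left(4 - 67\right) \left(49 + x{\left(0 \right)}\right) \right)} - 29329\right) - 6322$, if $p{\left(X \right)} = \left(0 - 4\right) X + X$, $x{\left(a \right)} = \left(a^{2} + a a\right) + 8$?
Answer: $-24878$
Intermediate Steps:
$x{\left(a \right)} = 8 + 2 a^{2}$ ($x{\left(a \right)} = \left(a^{2} + a^{2}\right) + 8 = 2 a^{2} + 8 = 8 + 2 a^{2}$)
$p{\left(X \right)} = - 3 X$ ($p{\left(X \right)} = \left(0 - 4\right) X + X = - 4 X + X = - 3 X$)
$\left(p{\left(\left(4 - 67\right) \left(49 + x{\left(0 \right)}\right) \right)} - 29329\right) - 6322 = \left(- 3 \left(4 - 67\right) \left(49 + \left(8 + 2 \cdot 0^{2}\right)\right) - 29329\right) - 6322 = \left(- 3 \left(- 63 \left(49 + \left(8 + 2 \cdot 0\right)\right)\right) - 29329\right) - 6322 = \left(- 3 \left(- 63 \left(49 + \left(8 + 0\right)\right)\right) - 29329\right) - 6322 = \left(- 3 \left(- 63 \left(49 + 8\right)\right) - 29329\right) - 6322 = \left(- 3 \left(\left(-63\right) 57\right) - 29329\right) - 6322 = \left(\left(-3\right) \left(-3591\right) - 29329\right) - 6322 = \left(10773 - 29329\right) - 6322 = -18556 - 6322 = -24878$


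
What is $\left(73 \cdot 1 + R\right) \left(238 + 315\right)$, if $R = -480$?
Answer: $-225071$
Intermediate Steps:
$\left(73 \cdot 1 + R\right) \left(238 + 315\right) = \left(73 \cdot 1 - 480\right) \left(238 + 315\right) = \left(73 - 480\right) 553 = \left(-407\right) 553 = -225071$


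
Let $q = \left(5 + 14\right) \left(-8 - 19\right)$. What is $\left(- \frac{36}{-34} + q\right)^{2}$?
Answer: $\frac{75742209}{289} \approx 2.6208 \cdot 10^{5}$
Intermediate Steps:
$q = -513$ ($q = 19 \left(-27\right) = -513$)
$\left(- \frac{36}{-34} + q\right)^{2} = \left(- \frac{36}{-34} - 513\right)^{2} = \left(\left(-36\right) \left(- \frac{1}{34}\right) - 513\right)^{2} = \left(\frac{18}{17} - 513\right)^{2} = \left(- \frac{8703}{17}\right)^{2} = \frac{75742209}{289}$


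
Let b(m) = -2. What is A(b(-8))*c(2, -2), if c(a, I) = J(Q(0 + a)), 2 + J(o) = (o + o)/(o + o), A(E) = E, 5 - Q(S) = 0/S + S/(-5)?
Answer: 2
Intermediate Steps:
Q(S) = 5 + S/5 (Q(S) = 5 - (0/S + S/(-5)) = 5 - (0 + S*(-1/5)) = 5 - (0 - S/5) = 5 - (-1)*S/5 = 5 + S/5)
J(o) = -1 (J(o) = -2 + (o + o)/(o + o) = -2 + (2*o)/((2*o)) = -2 + (2*o)*(1/(2*o)) = -2 + 1 = -1)
c(a, I) = -1
A(b(-8))*c(2, -2) = -2*(-1) = 2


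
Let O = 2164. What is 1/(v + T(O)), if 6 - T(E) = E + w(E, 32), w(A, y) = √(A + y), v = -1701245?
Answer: -189267/322397975357 + 2*√61/967193926071 ≈ -5.8704e-7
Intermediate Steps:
T(E) = 6 - E - √(32 + E) (T(E) = 6 - (E + √(E + 32)) = 6 - (E + √(32 + E)) = 6 + (-E - √(32 + E)) = 6 - E - √(32 + E))
1/(v + T(O)) = 1/(-1701245 + (6 - 1*2164 - √(32 + 2164))) = 1/(-1701245 + (6 - 2164 - √2196)) = 1/(-1701245 + (6 - 2164 - 6*√61)) = 1/(-1701245 + (-2158 - 6*√61)) = 1/(-1703403 - 6*√61)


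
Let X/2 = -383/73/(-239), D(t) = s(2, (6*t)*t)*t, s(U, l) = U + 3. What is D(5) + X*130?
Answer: 535755/17447 ≈ 30.708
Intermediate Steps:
s(U, l) = 3 + U
D(t) = 5*t (D(t) = (3 + 2)*t = 5*t)
X = 766/17447 (X = 2*(-383/73/(-239)) = 2*(-383*1/73*(-1/239)) = 2*(-383/73*(-1/239)) = 2*(383/17447) = 766/17447 ≈ 0.043904)
D(5) + X*130 = 5*5 + (766/17447)*130 = 25 + 99580/17447 = 535755/17447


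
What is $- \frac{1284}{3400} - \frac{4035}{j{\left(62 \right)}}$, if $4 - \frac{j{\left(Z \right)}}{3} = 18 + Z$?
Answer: $\frac{559427}{32300} \approx 17.32$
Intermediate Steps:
$j{\left(Z \right)} = -42 - 3 Z$ ($j{\left(Z \right)} = 12 - 3 \left(18 + Z\right) = 12 - \left(54 + 3 Z\right) = -42 - 3 Z$)
$- \frac{1284}{3400} - \frac{4035}{j{\left(62 \right)}} = - \frac{1284}{3400} - \frac{4035}{-42 - 186} = \left(-1284\right) \frac{1}{3400} - \frac{4035}{-42 - 186} = - \frac{321}{850} - \frac{4035}{-228} = - \frac{321}{850} - - \frac{1345}{76} = - \frac{321}{850} + \frac{1345}{76} = \frac{559427}{32300}$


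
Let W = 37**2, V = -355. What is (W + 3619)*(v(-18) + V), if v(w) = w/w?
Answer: -1765752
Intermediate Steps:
v(w) = 1
W = 1369
(W + 3619)*(v(-18) + V) = (1369 + 3619)*(1 - 355) = 4988*(-354) = -1765752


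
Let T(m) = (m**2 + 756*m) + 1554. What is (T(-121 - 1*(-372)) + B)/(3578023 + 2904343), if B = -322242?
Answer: -67931/6482366 ≈ -0.010479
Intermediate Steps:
T(m) = 1554 + m**2 + 756*m
(T(-121 - 1*(-372)) + B)/(3578023 + 2904343) = ((1554 + (-121 - 1*(-372))**2 + 756*(-121 - 1*(-372))) - 322242)/(3578023 + 2904343) = ((1554 + (-121 + 372)**2 + 756*(-121 + 372)) - 322242)/6482366 = ((1554 + 251**2 + 756*251) - 322242)*(1/6482366) = ((1554 + 63001 + 189756) - 322242)*(1/6482366) = (254311 - 322242)*(1/6482366) = -67931*1/6482366 = -67931/6482366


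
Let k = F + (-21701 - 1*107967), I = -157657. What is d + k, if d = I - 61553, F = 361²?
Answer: -218557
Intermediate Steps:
F = 130321
d = -219210 (d = -157657 - 61553 = -219210)
k = 653 (k = 130321 + (-21701 - 1*107967) = 130321 + (-21701 - 107967) = 130321 - 129668 = 653)
d + k = -219210 + 653 = -218557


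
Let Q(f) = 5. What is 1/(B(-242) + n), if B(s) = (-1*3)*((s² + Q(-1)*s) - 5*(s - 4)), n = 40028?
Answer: -1/135724 ≈ -7.3679e-6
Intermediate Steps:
B(s) = -60 - 3*s² (B(s) = (-1*3)*((s² + 5*s) - 5*(s - 4)) = -3*((s² + 5*s) - 5*(-4 + s)) = -3*((s² + 5*s) + (20 - 5*s)) = -3*(20 + s²) = -60 - 3*s²)
1/(B(-242) + n) = 1/((-60 - 3*(-242)²) + 40028) = 1/((-60 - 3*58564) + 40028) = 1/((-60 - 175692) + 40028) = 1/(-175752 + 40028) = 1/(-135724) = -1/135724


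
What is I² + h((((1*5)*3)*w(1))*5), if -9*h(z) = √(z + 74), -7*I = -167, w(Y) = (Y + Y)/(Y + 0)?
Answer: 27889/49 - 4*√14/9 ≈ 567.50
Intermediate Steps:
w(Y) = 2 (w(Y) = (2*Y)/Y = 2)
I = 167/7 (I = -⅐*(-167) = 167/7 ≈ 23.857)
h(z) = -√(74 + z)/9 (h(z) = -√(z + 74)/9 = -√(74 + z)/9)
I² + h((((1*5)*3)*w(1))*5) = (167/7)² - √(74 + (((1*5)*3)*2)*5)/9 = 27889/49 - √(74 + ((5*3)*2)*5)/9 = 27889/49 - √(74 + (15*2)*5)/9 = 27889/49 - √(74 + 30*5)/9 = 27889/49 - √(74 + 150)/9 = 27889/49 - 4*√14/9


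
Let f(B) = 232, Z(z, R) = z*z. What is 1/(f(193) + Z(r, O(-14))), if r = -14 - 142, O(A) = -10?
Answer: 1/24568 ≈ 4.0703e-5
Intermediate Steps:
r = -156
Z(z, R) = z²
1/(f(193) + Z(r, O(-14))) = 1/(232 + (-156)²) = 1/(232 + 24336) = 1/24568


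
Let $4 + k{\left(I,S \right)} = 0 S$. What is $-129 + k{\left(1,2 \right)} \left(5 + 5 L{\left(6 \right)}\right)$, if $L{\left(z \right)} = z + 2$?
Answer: $-309$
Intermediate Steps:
$L{\left(z \right)} = 2 + z$
$k{\left(I,S \right)} = -4$ ($k{\left(I,S \right)} = -4 + 0 S = -4 + 0 = -4$)
$-129 + k{\left(1,2 \right)} \left(5 + 5 L{\left(6 \right)}\right) = -129 - 4 \left(5 + 5 \left(2 + 6\right)\right) = -129 - 4 \left(5 + 5 \cdot 8\right) = -129 - 4 \left(5 + 40\right) = -129 - 180 = -309$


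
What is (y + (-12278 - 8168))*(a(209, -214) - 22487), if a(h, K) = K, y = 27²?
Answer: 447595617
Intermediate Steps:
y = 729
(y + (-12278 - 8168))*(a(209, -214) - 22487) = (729 + (-12278 - 8168))*(-214 - 22487) = (729 - 20446)*(-22701) = -19717*(-22701) = 447595617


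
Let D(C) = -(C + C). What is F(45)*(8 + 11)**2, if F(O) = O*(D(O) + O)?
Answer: -731025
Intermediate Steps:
D(C) = -2*C
F(O) = -O**2 (F(O) = O*(-2*O + O) = O*(-O) = -O**2)
F(45)*(8 + 11)**2 = (-1*45**2)*(8 + 11)**2 = -1*2025*19**2 = -2025*361 = -731025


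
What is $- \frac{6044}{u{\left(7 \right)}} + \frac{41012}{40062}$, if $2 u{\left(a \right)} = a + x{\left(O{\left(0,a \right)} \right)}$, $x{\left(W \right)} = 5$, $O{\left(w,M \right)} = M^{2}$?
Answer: $- \frac{20157388}{20031} \approx -1006.3$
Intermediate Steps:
$u{\left(a \right)} = \frac{5}{2} + \frac{a}{2}$ ($u{\left(a \right)} = \frac{a + 5}{2} = \frac{5 + a}{2} = \frac{5}{2} + \frac{a}{2}$)
$- \frac{6044}{u{\left(7 \right)}} + \frac{41012}{40062} = - \frac{6044}{\frac{5}{2} + \frac{1}{2} \cdot 7} + \frac{41012}{40062} = - \frac{6044}{\frac{5}{2} + \frac{7}{2}} + 41012 \cdot \frac{1}{40062} = - \frac{6044}{6} + \frac{20506}{20031} = \left(-6044\right) \frac{1}{6} + \frac{20506}{20031} = - \frac{3022}{3} + \frac{20506}{20031} = - \frac{20157388}{20031}$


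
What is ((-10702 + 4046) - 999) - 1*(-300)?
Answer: -7355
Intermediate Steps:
((-10702 + 4046) - 999) - 1*(-300) = (-6656 - 999) + 300 = -7655 + 300 = -7355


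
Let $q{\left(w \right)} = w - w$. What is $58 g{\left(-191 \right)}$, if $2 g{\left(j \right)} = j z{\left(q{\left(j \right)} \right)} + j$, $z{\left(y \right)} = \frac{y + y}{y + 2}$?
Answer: $-5539$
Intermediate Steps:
$q{\left(w \right)} = 0$
$z{\left(y \right)} = \frac{2 y}{2 + y}$
$g{\left(j \right)} = \frac{j}{2}$ ($g{\left(j \right)} = \frac{j 2 \cdot 0 \frac{1}{2 + 0} + j}{2} = \frac{j 2 \cdot 0 \cdot \frac{1}{2} + j}{2} = \frac{j 0 + j}{2} = \frac{0 + j}{2} = \frac{j}{2}$)
$58 g{\left(-191 \right)} = 58 \cdot \frac{1}{2} \left(-191\right) = 58 \left(- \frac{191}{2}\right) = -5539$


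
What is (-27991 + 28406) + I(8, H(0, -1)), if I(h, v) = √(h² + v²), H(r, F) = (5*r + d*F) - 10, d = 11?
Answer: 415 + √505 ≈ 437.47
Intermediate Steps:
H(r, F) = -10 + 5*r + 11*F (H(r, F) = (5*r + 11*F) - 10 = -10 + 5*r + 11*F)
(-27991 + 28406) + I(8, H(0, -1)) = (-27991 + 28406) + √(8² + (-10 + 5*0 + 11*(-1))²) = 415 + √(64 + (-10 + 0 - 11)²) = 415 + √(64 + (-21)²) = 415 + √(64 + 441) = 415 + √505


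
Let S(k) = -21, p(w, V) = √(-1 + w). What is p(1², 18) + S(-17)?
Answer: -21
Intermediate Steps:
p(1², 18) + S(-17) = √(-1 + 1²) - 21 = √(-1 + 1) - 21 = √0 - 21 = 0 - 21 = -21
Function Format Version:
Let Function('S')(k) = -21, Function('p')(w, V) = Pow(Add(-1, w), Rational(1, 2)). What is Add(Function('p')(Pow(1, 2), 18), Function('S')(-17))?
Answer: -21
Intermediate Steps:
Add(Function('p')(Pow(1, 2), 18), Function('S')(-17)) = Add(Pow(Add(-1, Pow(1, 2)), Rational(1, 2)), -21) = Add(Pow(Add(-1, 1), Rational(1, 2)), -21) = Add(Pow(0, Rational(1, 2)), -21) = Add(0, -21) = -21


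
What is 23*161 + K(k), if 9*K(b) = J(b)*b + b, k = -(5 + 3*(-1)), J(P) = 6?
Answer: 33313/9 ≈ 3701.4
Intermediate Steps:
k = -2 (k = -(5 - 3) = -1*2 = -2)
K(b) = 7*b/9 (K(b) = (6*b + b)/9 = (7*b)/9 = 7*b/9)
23*161 + K(k) = 23*161 + (7/9)*(-2) = 3703 - 14/9 = 33313/9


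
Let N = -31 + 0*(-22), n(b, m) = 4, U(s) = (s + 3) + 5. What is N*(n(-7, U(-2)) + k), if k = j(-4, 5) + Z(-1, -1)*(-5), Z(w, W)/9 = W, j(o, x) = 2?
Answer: -1581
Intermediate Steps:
U(s) = 8 + s (U(s) = (3 + s) + 5 = 8 + s)
Z(w, W) = 9*W
N = -31 (N = -31 + 0 = -31)
k = 47 (k = 2 + (9*(-1))*(-5) = 2 - 9*(-5) = 2 + 45 = 47)
N*(n(-7, U(-2)) + k) = -31*(4 + 47) = -31*51 = -1581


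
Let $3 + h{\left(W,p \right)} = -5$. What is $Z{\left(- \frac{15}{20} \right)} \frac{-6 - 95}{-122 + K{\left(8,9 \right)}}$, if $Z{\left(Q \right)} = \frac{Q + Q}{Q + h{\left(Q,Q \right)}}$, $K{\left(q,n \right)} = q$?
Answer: $\frac{101}{665} \approx 0.15188$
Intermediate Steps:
$h{\left(W,p \right)} = -8$ ($h{\left(W,p \right)} = -3 - 5 = -8$)
$Z{\left(Q \right)} = \frac{2 Q}{-8 + Q}$ ($Z{\left(Q \right)} = \frac{Q + Q}{Q - 8} = \frac{2 Q}{-8 + Q}$)
$Z{\left(- \frac{15}{20} \right)} \frac{-6 - 95}{-122 + K{\left(8,9 \right)}} = \frac{2 \left(- \frac{15}{20}\right)}{-8 - \frac{15}{20}} \frac{-6 - 95}{-122 + 8} = \frac{2 \left(\left(-15\right) \frac{1}{20}\right)}{-8 - \frac{3}{4}} \left(- \frac{101}{-114}\right) = 2 \left(- \frac{3}{4}\right) \frac{1}{-8 - \frac{3}{4}} \left(\left(-101\right) \left(- \frac{1}{114}\right)\right) = 2 \left(- \frac{3}{4}\right) \frac{1}{- \frac{35}{4}} \cdot \frac{101}{114} = 2 \left(- \frac{3}{4}\right) \left(- \frac{4}{35}\right) \frac{101}{114} = \frac{6}{35} \cdot \frac{101}{114} = \frac{101}{665}$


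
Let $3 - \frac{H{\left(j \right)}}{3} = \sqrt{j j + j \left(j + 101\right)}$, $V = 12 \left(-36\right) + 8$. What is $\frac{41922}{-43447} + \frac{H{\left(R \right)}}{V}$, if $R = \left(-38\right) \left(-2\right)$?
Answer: $- \frac{18165951}{18421528} + \frac{3 \sqrt{4807}}{212} \approx -0.0050054$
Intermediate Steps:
$R = 76$
$V = -424$ ($V = -432 + 8 = -424$)
$H{\left(j \right)} = 9 - 3 \sqrt{j^{2} + j \left(101 + j\right)}$ ($H{\left(j \right)} = 9 - 3 \sqrt{j j + j \left(j + 101\right)} = 9 - 3 \sqrt{j^{2} + j \left(101 + j\right)}$)
$\frac{41922}{-43447} + \frac{H{\left(R \right)}}{V} = \frac{41922}{-43447} + \frac{9 - 3 \sqrt{76 \left(101 + 2 \cdot 76\right)}}{-424} = 41922 \left(- \frac{1}{43447}\right) + \left(9 - 3 \sqrt{76 \left(101 + 152\right)}\right) \left(- \frac{1}{424}\right) = - \frac{41922}{43447} + \left(9 - 3 \sqrt{76 \cdot 253}\right) \left(- \frac{1}{424}\right) = - \frac{41922}{43447} + \left(9 - 3 \sqrt{19228}\right) \left(- \frac{1}{424}\right) = - \frac{41922}{43447} + \left(9 - 3 \cdot 2 \sqrt{4807}\right) \left(- \frac{1}{424}\right) = - \frac{41922}{43447} + \left(9 - 6 \sqrt{4807}\right) \left(- \frac{1}{424}\right) = - \frac{41922}{43447} - \left(\frac{9}{424} - \frac{3 \sqrt{4807}}{212}\right) = - \frac{18165951}{18421528} + \frac{3 \sqrt{4807}}{212}$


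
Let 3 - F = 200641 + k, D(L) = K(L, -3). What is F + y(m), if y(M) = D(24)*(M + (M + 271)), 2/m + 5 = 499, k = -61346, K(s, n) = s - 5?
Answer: -1743857/13 ≈ -1.3414e+5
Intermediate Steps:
K(s, n) = -5 + s
D(L) = -5 + L
m = 1/247 (m = 2/(-5 + 499) = 2/494 = 2*(1/494) = 1/247 ≈ 0.0040486)
y(M) = 5149 + 38*M (y(M) = (-5 + 24)*(M + (M + 271)) = 19*(M + (271 + M)) = 19*(271 + 2*M) = 5149 + 38*M)
F = -139292 (F = 3 - (200641 - 61346) = 3 - 1*139295 = 3 - 139295 = -139292)
F + y(m) = -139292 + (5149 + 38*(1/247)) = -139292 + (5149 + 2/13) = -139292 + 66939/13 = -1743857/13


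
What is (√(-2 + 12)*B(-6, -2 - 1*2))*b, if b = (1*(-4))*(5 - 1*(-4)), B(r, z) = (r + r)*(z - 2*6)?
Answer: -6912*√10 ≈ -21858.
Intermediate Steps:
B(r, z) = 2*r*(-12 + z) (B(r, z) = (2*r)*(z - 12) = (2*r)*(-12 + z) = 2*r*(-12 + z))
b = -36 (b = -4*(5 + 4) = -4*9 = -36)
(√(-2 + 12)*B(-6, -2 - 1*2))*b = (√(-2 + 12)*(2*(-6)*(-12 + (-2 - 1*2))))*(-36) = (√10*(2*(-6)*(-12 + (-2 - 2))))*(-36) = (√10*(2*(-6)*(-12 - 4)))*(-36) = (√10*(2*(-6)*(-16)))*(-36) = (√10*192)*(-36) = (192*√10)*(-36) = -6912*√10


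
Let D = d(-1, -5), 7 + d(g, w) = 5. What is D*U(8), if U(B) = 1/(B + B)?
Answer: -⅛ ≈ -0.12500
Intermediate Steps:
d(g, w) = -2 (d(g, w) = -7 + 5 = -2)
U(B) = 1/(2*B)
D = -2
D*U(8) = -1/8 = -2*1/16 = -⅛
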